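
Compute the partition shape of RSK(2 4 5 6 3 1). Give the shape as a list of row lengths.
Row-insert each entry into an empty tableau.

After inserting 2: P = [[2]].
After inserting 4: P = [[2, 4]].
After inserting 5: P = [[2, 4, 5]].
After inserting 6: P = [[2, 4, 5, 6]].
After inserting 3: P = [[2, 3, 5, 6], [4]].
After inserting 1: P = [[1, 3, 5, 6], [2], [4]].

The final insertion tableau P = [[1, 3, 5, 6], [2], [4]] has shape [4, 1, 1].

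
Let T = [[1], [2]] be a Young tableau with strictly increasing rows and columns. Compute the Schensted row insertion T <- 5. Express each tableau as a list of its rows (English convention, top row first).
5 is larger than every entry of row 1, so it is appended to row 1. The new tableau is [[1, 5], [2]].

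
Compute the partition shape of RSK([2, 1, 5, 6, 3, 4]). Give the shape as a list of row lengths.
Row-insert each entry into an empty tableau.

After inserting 2: P = [[2]].
After inserting 1: P = [[1], [2]].
After inserting 5: P = [[1, 5], [2]].
After inserting 6: P = [[1, 5, 6], [2]].
After inserting 3: P = [[1, 3, 6], [2, 5]].
After inserting 4: P = [[1, 3, 4], [2, 5, 6]].

The final insertion tableau P = [[1, 3, 4], [2, 5, 6]] has shape [3, 3].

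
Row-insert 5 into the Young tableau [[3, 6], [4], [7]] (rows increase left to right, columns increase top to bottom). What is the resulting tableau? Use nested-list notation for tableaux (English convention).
In row 1, 5 replaces 6 (the leftmost entry greater than 5); 6 is bumped to row 2. 6 is appended to row 2. The new tableau is [[3, 5], [4, 6], [7]].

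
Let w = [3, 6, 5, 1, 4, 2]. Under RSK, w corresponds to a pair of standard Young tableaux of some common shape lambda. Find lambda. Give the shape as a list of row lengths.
[2, 2, 1, 1]

RSK row insertion gives P = [[1, 2], [3, 4], [5], [6]], which has shape [2, 2, 1, 1].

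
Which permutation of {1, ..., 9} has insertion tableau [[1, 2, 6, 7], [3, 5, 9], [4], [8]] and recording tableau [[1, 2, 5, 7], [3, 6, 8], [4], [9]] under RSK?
4 8 5 1 6 3 9 7 2

Reverse the RSK construction: for i from n down to 1, find the cell of Q containing i, remove the entry at that cell from P, and reverse-bump it up through P; the value ejected from row 1 is w(i).

Step i=9: Q has 9 at row 4, column 1; remove 8 from row 4 of P and reverse-bump: 8 enters row 3 and ejects 4; 4 enters row 2 and ejects 3; 3 enters row 1 and ejects 2. So w(9) = 2. P is now [[1, 3, 6, 7], [4, 5, 9], [8]].
Step i=8: Q has 8 at row 2, column 3; remove 9 from row 2 of P and reverse-bump: 9 enters row 1 and ejects 7. So w(8) = 7. P is now [[1, 3, 6, 9], [4, 5], [8]].
Step i=7: Q has 7 at row 1, column 4; remove that cell from P, ejecting 9. So w(7) = 9. P is now [[1, 3, 6], [4, 5], [8]].
Step i=6: Q has 6 at row 2, column 2; remove 5 from row 2 of P and reverse-bump: 5 enters row 1 and ejects 3. So w(6) = 3. P is now [[1, 5, 6], [4], [8]].
Step i=5: Q has 5 at row 1, column 3; remove that cell from P, ejecting 6. So w(5) = 6. P is now [[1, 5], [4], [8]].
Step i=4: Q has 4 at row 3, column 1; remove 8 from row 3 of P and reverse-bump: 8 enters row 2 and ejects 4; 4 enters row 1 and ejects 1. So w(4) = 1. P is now [[4, 5], [8]].
Step i=3: Q has 3 at row 2, column 1; remove 8 from row 2 of P and reverse-bump: 8 enters row 1 and ejects 5. So w(3) = 5. P is now [[4, 8]].
Step i=2: Q has 2 at row 1, column 2; remove that cell from P, ejecting 8. So w(2) = 8. P is now [[4]].
Step i=1: Q has 1 at row 1, column 1; remove that cell from P, ejecting 4. So w(1) = 4. P is now [].

So w = 4 8 5 1 6 3 9 7 2.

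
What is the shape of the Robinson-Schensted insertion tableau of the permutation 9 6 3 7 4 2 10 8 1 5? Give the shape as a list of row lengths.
Row-insert each entry into an empty tableau.

After inserting 9: P = [[9]].
After inserting 6: P = [[6], [9]].
After inserting 3: P = [[3], [6], [9]].
After inserting 7: P = [[3, 7], [6], [9]].
After inserting 4: P = [[3, 4], [6, 7], [9]].
After inserting 2: P = [[2, 4], [3, 7], [6], [9]].
After inserting 10: P = [[2, 4, 10], [3, 7], [6], [9]].
After inserting 8: P = [[2, 4, 8], [3, 7, 10], [6], [9]].
After inserting 1: P = [[1, 4, 8], [2, 7, 10], [3], [6], [9]].
After inserting 5: P = [[1, 4, 5], [2, 7, 8], [3, 10], [6], [9]].

The final insertion tableau P = [[1, 4, 5], [2, 7, 8], [3, 10], [6], [9]] has shape [3, 3, 2, 1, 1].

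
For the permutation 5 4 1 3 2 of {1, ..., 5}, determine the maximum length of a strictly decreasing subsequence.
4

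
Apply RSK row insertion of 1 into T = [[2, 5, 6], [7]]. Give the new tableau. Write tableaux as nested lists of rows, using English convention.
[[1, 5, 6], [2], [7]]

In row 1, 1 replaces 2 (the leftmost entry greater than 1); 2 is bumped to row 2. In row 2, 2 replaces 7 (the leftmost entry greater than 2); 7 is bumped to row 3. 7 starts a new row 3. The new tableau is [[1, 5, 6], [2], [7]].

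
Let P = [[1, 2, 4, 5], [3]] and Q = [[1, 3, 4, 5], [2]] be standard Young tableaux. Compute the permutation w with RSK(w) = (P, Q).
Reverse the RSK construction: for i from n down to 1, find the cell of Q containing i, remove the entry at that cell from P, and reverse-bump it up through P; the value ejected from row 1 is w(i).

Step i=5: Q has 5 at row 1, column 4; remove that cell from P, ejecting 5. So w(5) = 5. P is now [[1, 2, 4], [3]].
Step i=4: Q has 4 at row 1, column 3; remove that cell from P, ejecting 4. So w(4) = 4. P is now [[1, 2], [3]].
Step i=3: Q has 3 at row 1, column 2; remove that cell from P, ejecting 2. So w(3) = 2. P is now [[1], [3]].
Step i=2: Q has 2 at row 2, column 1; remove 3 from row 2 of P and reverse-bump: 3 enters row 1 and ejects 1. So w(2) = 1. P is now [[3]].
Step i=1: Q has 1 at row 1, column 1; remove that cell from P, ejecting 3. So w(1) = 3. P is now [].

So w = 3 1 2 4 5.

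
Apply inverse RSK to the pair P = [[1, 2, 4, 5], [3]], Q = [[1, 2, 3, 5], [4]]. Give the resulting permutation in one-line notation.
1 3 4 2 5

Reverse the RSK construction: for i from n down to 1, find the cell of Q containing i, remove the entry at that cell from P, and reverse-bump it up through P; the value ejected from row 1 is w(i).

Step i=5: Q has 5 at row 1, column 4; remove that cell from P, ejecting 5. So w(5) = 5. P is now [[1, 2, 4], [3]].
Step i=4: Q has 4 at row 2, column 1; remove 3 from row 2 of P and reverse-bump: 3 enters row 1 and ejects 2. So w(4) = 2. P is now [[1, 3, 4]].
Step i=3: Q has 3 at row 1, column 3; remove that cell from P, ejecting 4. So w(3) = 4. P is now [[1, 3]].
Step i=2: Q has 2 at row 1, column 2; remove that cell from P, ejecting 3. So w(2) = 3. P is now [[1]].
Step i=1: Q has 1 at row 1, column 1; remove that cell from P, ejecting 1. So w(1) = 1. P is now [].

So w = 1 3 4 2 5.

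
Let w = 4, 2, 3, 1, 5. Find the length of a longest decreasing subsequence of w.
3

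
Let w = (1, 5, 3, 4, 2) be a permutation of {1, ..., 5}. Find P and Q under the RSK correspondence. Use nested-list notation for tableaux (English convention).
Insert each entry of the permutation into P by Schensted row insertion, recording in Q the position of each new cell.

Insert 1: appended to row 1. P = [[1]], Q = [[1]].
Insert 5: appended to row 1. P = [[1, 5]], Q = [[1, 2]].
Insert 3: 3 bumps 5 from row 1; 5 starts row 2. P = [[1, 3], [5]], Q = [[1, 2], [3]].
Insert 4: appended to row 1. P = [[1, 3, 4], [5]], Q = [[1, 2, 4], [3]].
Insert 2: 2 bumps 3 from row 1; 3 bumps 5 from row 2; 5 starts row 3. P = [[1, 2, 4], [3], [5]], Q = [[1, 2, 4], [3], [5]].

So P = [[1, 2, 4], [3], [5]], Q = [[1, 2, 4], [3], [5]].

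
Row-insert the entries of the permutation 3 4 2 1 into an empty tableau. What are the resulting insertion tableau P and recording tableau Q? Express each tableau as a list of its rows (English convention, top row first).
P = [[1, 4], [2], [3]], Q = [[1, 2], [3], [4]]

Insert each entry of the permutation into P by Schensted row insertion, recording in Q the position of each new cell.

Insert 3: appended to row 1. P = [[3]], Q = [[1]].
Insert 4: appended to row 1. P = [[3, 4]], Q = [[1, 2]].
Insert 2: 2 bumps 3 from row 1; 3 starts row 2. P = [[2, 4], [3]], Q = [[1, 2], [3]].
Insert 1: 1 bumps 2 from row 1; 2 bumps 3 from row 2; 3 starts row 3. P = [[1, 4], [2], [3]], Q = [[1, 2], [3], [4]].

So P = [[1, 4], [2], [3]], Q = [[1, 2], [3], [4]].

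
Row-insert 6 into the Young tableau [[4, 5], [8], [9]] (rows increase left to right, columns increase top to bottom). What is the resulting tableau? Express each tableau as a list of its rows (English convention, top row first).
6 is larger than every entry of row 1, so it is appended to row 1. The new tableau is [[4, 5, 6], [8], [9]].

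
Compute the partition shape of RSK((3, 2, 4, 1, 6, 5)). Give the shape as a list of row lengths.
Row-insert each entry into an empty tableau.

After inserting 3: P = [[3]].
After inserting 2: P = [[2], [3]].
After inserting 4: P = [[2, 4], [3]].
After inserting 1: P = [[1, 4], [2], [3]].
After inserting 6: P = [[1, 4, 6], [2], [3]].
After inserting 5: P = [[1, 4, 5], [2, 6], [3]].

The final insertion tableau P = [[1, 4, 5], [2, 6], [3]] has shape [3, 2, 1].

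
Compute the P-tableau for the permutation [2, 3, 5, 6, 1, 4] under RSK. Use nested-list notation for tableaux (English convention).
Insert 2: appended to row 1. P = [[2]].
Insert 3: appended to row 1. P = [[2, 3]].
Insert 5: appended to row 1. P = [[2, 3, 5]].
Insert 6: appended to row 1. P = [[2, 3, 5, 6]].
Insert 1: 1 bumps 2 from row 1; 2 starts row 2. P = [[1, 3, 5, 6], [2]].
Insert 4: 4 bumps 5 from row 1; 5 appends to row 2. P = [[1, 3, 4, 6], [2, 5]].

So P = [[1, 3, 4, 6], [2, 5]].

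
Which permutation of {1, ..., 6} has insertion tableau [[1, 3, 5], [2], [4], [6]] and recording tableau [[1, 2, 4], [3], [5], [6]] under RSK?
2 6 4 5 3 1

Reverse the RSK construction: for i from n down to 1, find the cell of Q containing i, remove the entry at that cell from P, and reverse-bump it up through P; the value ejected from row 1 is w(i).

Step i=6: Q has 6 at row 4, column 1; remove 6 from row 4 of P and reverse-bump: 6 enters row 3 and ejects 4; 4 enters row 2 and ejects 2; 2 enters row 1 and ejects 1. So w(6) = 1. P is now [[2, 3, 5], [4], [6]].
Step i=5: Q has 5 at row 3, column 1; remove 6 from row 3 of P and reverse-bump: 6 enters row 2 and ejects 4; 4 enters row 1 and ejects 3. So w(5) = 3. P is now [[2, 4, 5], [6]].
Step i=4: Q has 4 at row 1, column 3; remove that cell from P, ejecting 5. So w(4) = 5. P is now [[2, 4], [6]].
Step i=3: Q has 3 at row 2, column 1; remove 6 from row 2 of P and reverse-bump: 6 enters row 1 and ejects 4. So w(3) = 4. P is now [[2, 6]].
Step i=2: Q has 2 at row 1, column 2; remove that cell from P, ejecting 6. So w(2) = 6. P is now [[2]].
Step i=1: Q has 1 at row 1, column 1; remove that cell from P, ejecting 2. So w(1) = 2. P is now [].

So w = 2 6 4 5 3 1.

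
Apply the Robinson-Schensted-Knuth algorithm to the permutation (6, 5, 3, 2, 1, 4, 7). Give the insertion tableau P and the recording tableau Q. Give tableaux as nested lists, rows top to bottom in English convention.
Insert each entry of the permutation into P by Schensted row insertion, recording in Q the position of each new cell.

Insert 6: appended to row 1. P = [[6]], Q = [[1]].
Insert 5: 5 bumps 6 from row 1; 6 starts row 2. P = [[5], [6]], Q = [[1], [2]].
Insert 3: 3 bumps 5 from row 1; 5 bumps 6 from row 2; 6 starts row 3. P = [[3], [5], [6]], Q = [[1], [2], [3]].
Insert 2: 2 bumps 3 from row 1; 3 bumps 5 from row 2; 5 bumps 6 from row 3; 6 starts row 4. P = [[2], [3], [5], [6]], Q = [[1], [2], [3], [4]].
Insert 1: 1 bumps 2 from row 1; 2 bumps 3 from row 2; 3 bumps 5 from row 3; 5 bumps 6 from row 4; 6 starts row 5. P = [[1], [2], [3], [5], [6]], Q = [[1], [2], [3], [4], [5]].
Insert 4: appended to row 1. P = [[1, 4], [2], [3], [5], [6]], Q = [[1, 6], [2], [3], [4], [5]].
Insert 7: appended to row 1. P = [[1, 4, 7], [2], [3], [5], [6]], Q = [[1, 6, 7], [2], [3], [4], [5]].

So P = [[1, 4, 7], [2], [3], [5], [6]], Q = [[1, 6, 7], [2], [3], [4], [5]].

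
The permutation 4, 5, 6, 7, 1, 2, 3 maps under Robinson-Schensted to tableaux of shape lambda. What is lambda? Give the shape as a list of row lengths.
Row-insert each entry into an empty tableau.

After inserting 4: P = [[4]].
After inserting 5: P = [[4, 5]].
After inserting 6: P = [[4, 5, 6]].
After inserting 7: P = [[4, 5, 6, 7]].
After inserting 1: P = [[1, 5, 6, 7], [4]].
After inserting 2: P = [[1, 2, 6, 7], [4, 5]].
After inserting 3: P = [[1, 2, 3, 7], [4, 5, 6]].

The final insertion tableau P = [[1, 2, 3, 7], [4, 5, 6]] has shape [4, 3].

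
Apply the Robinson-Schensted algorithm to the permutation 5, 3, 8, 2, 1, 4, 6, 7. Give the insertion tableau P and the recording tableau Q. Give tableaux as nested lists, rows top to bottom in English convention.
Insert each entry of the permutation into P by Schensted row insertion, recording in Q the position of each new cell.

Insert 5: appended to row 1. P = [[5]], Q = [[1]].
Insert 3: 3 bumps 5 from row 1; 5 starts row 2. P = [[3], [5]], Q = [[1], [2]].
Insert 8: appended to row 1. P = [[3, 8], [5]], Q = [[1, 3], [2]].
Insert 2: 2 bumps 3 from row 1; 3 bumps 5 from row 2; 5 starts row 3. P = [[2, 8], [3], [5]], Q = [[1, 3], [2], [4]].
Insert 1: 1 bumps 2 from row 1; 2 bumps 3 from row 2; 3 bumps 5 from row 3; 5 starts row 4. P = [[1, 8], [2], [3], [5]], Q = [[1, 3], [2], [4], [5]].
Insert 4: 4 bumps 8 from row 1; 8 appends to row 2. P = [[1, 4], [2, 8], [3], [5]], Q = [[1, 3], [2, 6], [4], [5]].
Insert 6: appended to row 1. P = [[1, 4, 6], [2, 8], [3], [5]], Q = [[1, 3, 7], [2, 6], [4], [5]].
Insert 7: appended to row 1. P = [[1, 4, 6, 7], [2, 8], [3], [5]], Q = [[1, 3, 7, 8], [2, 6], [4], [5]].

So P = [[1, 4, 6, 7], [2, 8], [3], [5]], Q = [[1, 3, 7, 8], [2, 6], [4], [5]].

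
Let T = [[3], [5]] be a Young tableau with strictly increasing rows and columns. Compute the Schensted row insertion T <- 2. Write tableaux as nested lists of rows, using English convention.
In row 1, 2 replaces 3 (the leftmost entry greater than 2); 3 is bumped to row 2. In row 2, 3 replaces 5 (the leftmost entry greater than 3); 5 is bumped to row 3. 5 starts a new row 3. The new tableau is [[2], [3], [5]].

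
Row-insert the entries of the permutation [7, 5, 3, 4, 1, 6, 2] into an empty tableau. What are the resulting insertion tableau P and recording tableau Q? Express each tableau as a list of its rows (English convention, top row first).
Insert each entry of the permutation into P by Schensted row insertion, recording in Q the position of each new cell.

Insert 7: appended to row 1. P = [[7]].
Insert 5: 5 bumps 7 from row 1; 7 starts row 2. P = [[5], [7]].
Insert 3: 3 bumps 5 from row 1; 5 bumps 7 from row 2; 7 starts row 3. P = [[3], [5], [7]].
Insert 4: appended to row 1. P = [[3, 4], [5], [7]].
Insert 1: 1 bumps 3 from row 1; 3 bumps 5 from row 2; 5 bumps 7 from row 3; 7 starts row 4. P = [[1, 4], [3], [5], [7]].
Insert 6: appended to row 1. P = [[1, 4, 6], [3], [5], [7]].
Insert 2: 2 bumps 4 from row 1; 4 appends to row 2. P = [[1, 2, 6], [3, 4], [5], [7]].

So P = [[1, 2, 6], [3, 4], [5], [7]], Q = [[1, 4, 6], [2, 7], [3], [5]].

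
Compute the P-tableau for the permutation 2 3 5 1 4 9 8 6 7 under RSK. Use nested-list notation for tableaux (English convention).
Insert 2: appended to row 1. P = [[2]].
Insert 3: appended to row 1. P = [[2, 3]].
Insert 5: appended to row 1. P = [[2, 3, 5]].
Insert 1: 1 bumps 2 from row 1; 2 starts row 2. P = [[1, 3, 5], [2]].
Insert 4: 4 bumps 5 from row 1; 5 appends to row 2. P = [[1, 3, 4], [2, 5]].
Insert 9: appended to row 1. P = [[1, 3, 4, 9], [2, 5]].
Insert 8: 8 bumps 9 from row 1; 9 appends to row 2. P = [[1, 3, 4, 8], [2, 5, 9]].
Insert 6: 6 bumps 8 from row 1; 8 bumps 9 from row 2; 9 starts row 3. P = [[1, 3, 4, 6], [2, 5, 8], [9]].
Insert 7: appended to row 1. P = [[1, 3, 4, 6, 7], [2, 5, 8], [9]].

So P = [[1, 3, 4, 6, 7], [2, 5, 8], [9]].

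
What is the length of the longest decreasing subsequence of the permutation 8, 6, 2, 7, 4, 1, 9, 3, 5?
4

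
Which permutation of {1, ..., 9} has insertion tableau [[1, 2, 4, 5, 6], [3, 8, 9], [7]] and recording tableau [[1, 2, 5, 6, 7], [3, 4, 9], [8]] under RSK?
Reverse the RSK construction: for i from n down to 1, find the cell of Q containing i, remove the entry at that cell from P, and reverse-bump it up through P; the value ejected from row 1 is w(i).

Step i=9: Q has 9 at row 2, column 3; remove 9 from row 2 of P and reverse-bump: 9 enters row 1 and ejects 6. So w(9) = 6. P is now [[1, 2, 4, 5, 9], [3, 8], [7]].
Step i=8: Q has 8 at row 3, column 1; remove 7 from row 3 of P and reverse-bump: 7 enters row 2 and ejects 3; 3 enters row 1 and ejects 2. So w(8) = 2. P is now [[1, 3, 4, 5, 9], [7, 8]].
Step i=7: Q has 7 at row 1, column 5; remove that cell from P, ejecting 9. So w(7) = 9. P is now [[1, 3, 4, 5], [7, 8]].
Step i=6: Q has 6 at row 1, column 4; remove that cell from P, ejecting 5. So w(6) = 5. P is now [[1, 3, 4], [7, 8]].
Step i=5: Q has 5 at row 1, column 3; remove that cell from P, ejecting 4. So w(5) = 4. P is now [[1, 3], [7, 8]].
Step i=4: Q has 4 at row 2, column 2; remove 8 from row 2 of P and reverse-bump: 8 enters row 1 and ejects 3. So w(4) = 3. P is now [[1, 8], [7]].
Step i=3: Q has 3 at row 2, column 1; remove 7 from row 2 of P and reverse-bump: 7 enters row 1 and ejects 1. So w(3) = 1. P is now [[7, 8]].
Step i=2: Q has 2 at row 1, column 2; remove that cell from P, ejecting 8. So w(2) = 8. P is now [[7]].
Step i=1: Q has 1 at row 1, column 1; remove that cell from P, ejecting 7. So w(1) = 7. P is now [].

So w = 7 8 1 3 4 5 9 2 6.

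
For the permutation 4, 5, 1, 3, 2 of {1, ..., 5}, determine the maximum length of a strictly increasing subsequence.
2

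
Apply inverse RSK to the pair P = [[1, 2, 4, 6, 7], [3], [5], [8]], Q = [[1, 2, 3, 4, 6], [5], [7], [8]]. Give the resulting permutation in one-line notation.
1 3 5 8 6 7 4 2

Reverse RSK: for i = n, n-1, ..., 1, locate i in Q, remove the corresponding corner cell from P, and reverse-bump its entry up through P; the value ejected from row 1 is w(i).

So w = 1 3 5 8 6 7 4 2.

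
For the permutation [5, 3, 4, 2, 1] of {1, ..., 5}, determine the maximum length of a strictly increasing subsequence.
2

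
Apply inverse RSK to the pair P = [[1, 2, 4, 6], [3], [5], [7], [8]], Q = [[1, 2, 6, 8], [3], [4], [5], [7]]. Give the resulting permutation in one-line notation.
Reverse the RSK construction: for i from n down to 1, find the cell of Q containing i, remove the entry at that cell from P, and reverse-bump it up through P; the value ejected from row 1 is w(i).

Step i=8: Q has 8 at row 1, column 4; remove that cell from P, ejecting 6. So w(8) = 6. P is now [[1, 2, 4], [3], [5], [7], [8]].
Step i=7: Q has 7 at row 5, column 1; remove 8 from row 5 of P and reverse-bump: 8 enters row 4 and ejects 7; 7 enters row 3 and ejects 5; 5 enters row 2 and ejects 3; 3 enters row 1 and ejects 2. So w(7) = 2. P is now [[1, 3, 4], [5], [7], [8]].
Step i=6: Q has 6 at row 1, column 3; remove that cell from P, ejecting 4. So w(6) = 4. P is now [[1, 3], [5], [7], [8]].
Step i=5: Q has 5 at row 4, column 1; remove 8 from row 4 of P and reverse-bump: 8 enters row 3 and ejects 7; 7 enters row 2 and ejects 5; 5 enters row 1 and ejects 3. So w(5) = 3. P is now [[1, 5], [7], [8]].
Step i=4: Q has 4 at row 3, column 1; remove 8 from row 3 of P and reverse-bump: 8 enters row 2 and ejects 7; 7 enters row 1 and ejects 5. So w(4) = 5. P is now [[1, 7], [8]].
Step i=3: Q has 3 at row 2, column 1; remove 8 from row 2 of P and reverse-bump: 8 enters row 1 and ejects 7. So w(3) = 7. P is now [[1, 8]].
Step i=2: Q has 2 at row 1, column 2; remove that cell from P, ejecting 8. So w(2) = 8. P is now [[1]].
Step i=1: Q has 1 at row 1, column 1; remove that cell from P, ejecting 1. So w(1) = 1. P is now [].

So w = 1 8 7 5 3 4 2 6.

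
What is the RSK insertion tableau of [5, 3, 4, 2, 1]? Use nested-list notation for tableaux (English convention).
After inserting 5: P = [[5]].
After inserting 3: P = [[3], [5]].
After inserting 4: P = [[3, 4], [5]].
After inserting 2: P = [[2, 4], [3], [5]].
After inserting 1: P = [[1, 4], [2], [3], [5]].

So P = [[1, 4], [2], [3], [5]].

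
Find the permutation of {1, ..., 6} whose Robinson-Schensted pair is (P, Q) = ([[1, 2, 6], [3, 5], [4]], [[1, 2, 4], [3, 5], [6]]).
Reverse the RSK construction: for i from n down to 1, find the cell of Q containing i, remove the entry at that cell from P, and reverse-bump it up through P; the value ejected from row 1 is w(i).

Step i=6: Q has 6 at row 3, column 1; remove 4 from row 3 of P and reverse-bump: 4 enters row 2 and ejects 3; 3 enters row 1 and ejects 2. So w(6) = 2. P is now [[1, 3, 6], [4, 5]].
Step i=5: Q has 5 at row 2, column 2; remove 5 from row 2 of P and reverse-bump: 5 enters row 1 and ejects 3. So w(5) = 3. P is now [[1, 5, 6], [4]].
Step i=4: Q has 4 at row 1, column 3; remove that cell from P, ejecting 6. So w(4) = 6. P is now [[1, 5], [4]].
Step i=3: Q has 3 at row 2, column 1; remove 4 from row 2 of P and reverse-bump: 4 enters row 1 and ejects 1. So w(3) = 1. P is now [[4, 5]].
Step i=2: Q has 2 at row 1, column 2; remove that cell from P, ejecting 5. So w(2) = 5. P is now [[4]].
Step i=1: Q has 1 at row 1, column 1; remove that cell from P, ejecting 4. So w(1) = 4. P is now [].

So w = 4 5 1 6 3 2.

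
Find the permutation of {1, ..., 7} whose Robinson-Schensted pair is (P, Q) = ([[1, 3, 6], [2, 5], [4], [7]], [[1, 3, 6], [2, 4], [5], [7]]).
Reverse the RSK construction: for i from n down to 1, find the cell of Q containing i, remove the entry at that cell from P, and reverse-bump it up through P; the value ejected from row 1 is w(i).

Step i=7: Q has 7 at row 4, column 1; remove 7 from row 4 of P and reverse-bump: 7 enters row 3 and ejects 4; 4 enters row 2 and ejects 2; 2 enters row 1 and ejects 1. So w(7) = 1. P is now [[2, 3, 6], [4, 5], [7]].
Step i=6: Q has 6 at row 1, column 3; remove that cell from P, ejecting 6. So w(6) = 6. P is now [[2, 3], [4, 5], [7]].
Step i=5: Q has 5 at row 3, column 1; remove 7 from row 3 of P and reverse-bump: 7 enters row 2 and ejects 5; 5 enters row 1 and ejects 3. So w(5) = 3. P is now [[2, 5], [4, 7]].
Step i=4: Q has 4 at row 2, column 2; remove 7 from row 2 of P and reverse-bump: 7 enters row 1 and ejects 5. So w(4) = 5. P is now [[2, 7], [4]].
Step i=3: Q has 3 at row 1, column 2; remove that cell from P, ejecting 7. So w(3) = 7. P is now [[2], [4]].
Step i=2: Q has 2 at row 2, column 1; remove 4 from row 2 of P and reverse-bump: 4 enters row 1 and ejects 2. So w(2) = 2. P is now [[4]].
Step i=1: Q has 1 at row 1, column 1; remove that cell from P, ejecting 4. So w(1) = 4. P is now [].

So w = 4 2 7 5 3 6 1.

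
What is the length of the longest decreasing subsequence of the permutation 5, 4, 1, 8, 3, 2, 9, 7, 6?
4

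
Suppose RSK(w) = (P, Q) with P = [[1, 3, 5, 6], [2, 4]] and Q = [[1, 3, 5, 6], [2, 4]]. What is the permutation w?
Reverse the RSK construction: for i from n down to 1, find the cell of Q containing i, remove the entry at that cell from P, and reverse-bump it up through P; the value ejected from row 1 is w(i).

Step i=6: Q has 6 at row 1, column 4; remove that cell from P, ejecting 6. So w(6) = 6. P is now [[1, 3, 5], [2, 4]].
Step i=5: Q has 5 at row 1, column 3; remove that cell from P, ejecting 5. So w(5) = 5. P is now [[1, 3], [2, 4]].
Step i=4: Q has 4 at row 2, column 2; remove 4 from row 2 of P and reverse-bump: 4 enters row 1 and ejects 3. So w(4) = 3. P is now [[1, 4], [2]].
Step i=3: Q has 3 at row 1, column 2; remove that cell from P, ejecting 4. So w(3) = 4. P is now [[1], [2]].
Step i=2: Q has 2 at row 2, column 1; remove 2 from row 2 of P and reverse-bump: 2 enters row 1 and ejects 1. So w(2) = 1. P is now [[2]].
Step i=1: Q has 1 at row 1, column 1; remove that cell from P, ejecting 2. So w(1) = 2. P is now [].

So w = 2 1 4 3 5 6.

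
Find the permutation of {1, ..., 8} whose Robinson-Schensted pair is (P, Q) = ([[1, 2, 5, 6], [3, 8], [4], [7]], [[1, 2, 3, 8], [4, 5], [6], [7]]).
Reverse the RSK construction: for i from n down to 1, find the cell of Q containing i, remove the entry at that cell from P, and reverse-bump it up through P; the value ejected from row 1 is w(i).

Step i=8: Q has 8 at row 1, column 4; remove that cell from P, ejecting 6. So w(8) = 6. P is now [[1, 2, 5], [3, 8], [4], [7]].
Step i=7: Q has 7 at row 4, column 1; remove 7 from row 4 of P and reverse-bump: 7 enters row 3 and ejects 4; 4 enters row 2 and ejects 3; 3 enters row 1 and ejects 2. So w(7) = 2. P is now [[1, 3, 5], [4, 8], [7]].
Step i=6: Q has 6 at row 3, column 1; remove 7 from row 3 of P and reverse-bump: 7 enters row 2 and ejects 4; 4 enters row 1 and ejects 3. So w(6) = 3. P is now [[1, 4, 5], [7, 8]].
Step i=5: Q has 5 at row 2, column 2; remove 8 from row 2 of P and reverse-bump: 8 enters row 1 and ejects 5. So w(5) = 5. P is now [[1, 4, 8], [7]].
Step i=4: Q has 4 at row 2, column 1; remove 7 from row 2 of P and reverse-bump: 7 enters row 1 and ejects 4. So w(4) = 4. P is now [[1, 7, 8]].
Step i=3: Q has 3 at row 1, column 3; remove that cell from P, ejecting 8. So w(3) = 8. P is now [[1, 7]].
Step i=2: Q has 2 at row 1, column 2; remove that cell from P, ejecting 7. So w(2) = 7. P is now [[1]].
Step i=1: Q has 1 at row 1, column 1; remove that cell from P, ejecting 1. So w(1) = 1. P is now [].

So w = 1 7 8 4 5 3 2 6.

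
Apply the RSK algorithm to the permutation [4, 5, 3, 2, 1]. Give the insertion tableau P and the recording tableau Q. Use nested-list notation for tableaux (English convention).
Insert each entry of the permutation into P by Schensted row insertion, recording in Q the position of each new cell.

Insert 4: appended to row 1. P = [[4]], Q = [[1]].
Insert 5: appended to row 1. P = [[4, 5]], Q = [[1, 2]].
Insert 3: 3 bumps 4 from row 1; 4 starts row 2. P = [[3, 5], [4]], Q = [[1, 2], [3]].
Insert 2: 2 bumps 3 from row 1; 3 bumps 4 from row 2; 4 starts row 3. P = [[2, 5], [3], [4]], Q = [[1, 2], [3], [4]].
Insert 1: 1 bumps 2 from row 1; 2 bumps 3 from row 2; 3 bumps 4 from row 3; 4 starts row 4. P = [[1, 5], [2], [3], [4]], Q = [[1, 2], [3], [4], [5]].

So P = [[1, 5], [2], [3], [4]], Q = [[1, 2], [3], [4], [5]].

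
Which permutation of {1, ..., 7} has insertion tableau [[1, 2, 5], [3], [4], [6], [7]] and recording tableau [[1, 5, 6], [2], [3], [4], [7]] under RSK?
7 6 4 1 3 5 2

Reverse the RSK construction: for i from n down to 1, find the cell of Q containing i, remove the entry at that cell from P, and reverse-bump it up through P; the value ejected from row 1 is w(i).

Step i=7: Q has 7 at row 5, column 1; remove 7 from row 5 of P and reverse-bump: 7 enters row 4 and ejects 6; 6 enters row 3 and ejects 4; 4 enters row 2 and ejects 3; 3 enters row 1 and ejects 2. So w(7) = 2. P is now [[1, 3, 5], [4], [6], [7]].
Step i=6: Q has 6 at row 1, column 3; remove that cell from P, ejecting 5. So w(6) = 5. P is now [[1, 3], [4], [6], [7]].
Step i=5: Q has 5 at row 1, column 2; remove that cell from P, ejecting 3. So w(5) = 3. P is now [[1], [4], [6], [7]].
Step i=4: Q has 4 at row 4, column 1; remove 7 from row 4 of P and reverse-bump: 7 enters row 3 and ejects 6; 6 enters row 2 and ejects 4; 4 enters row 1 and ejects 1. So w(4) = 1. P is now [[4], [6], [7]].
Step i=3: Q has 3 at row 3, column 1; remove 7 from row 3 of P and reverse-bump: 7 enters row 2 and ejects 6; 6 enters row 1 and ejects 4. So w(3) = 4. P is now [[6], [7]].
Step i=2: Q has 2 at row 2, column 1; remove 7 from row 2 of P and reverse-bump: 7 enters row 1 and ejects 6. So w(2) = 6. P is now [[7]].
Step i=1: Q has 1 at row 1, column 1; remove that cell from P, ejecting 7. So w(1) = 7. P is now [].

So w = 7 6 4 1 3 5 2.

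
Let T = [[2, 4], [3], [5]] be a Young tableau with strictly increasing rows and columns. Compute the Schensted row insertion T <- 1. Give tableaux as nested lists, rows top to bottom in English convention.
[[1, 4], [2], [3], [5]]

In row 1, 1 replaces 2 (the leftmost entry greater than 1); 2 is bumped to row 2. In row 2, 2 replaces 3 (the leftmost entry greater than 2); 3 is bumped to row 3. In row 3, 3 replaces 5 (the leftmost entry greater than 3); 5 is bumped to row 4. 5 starts a new row 4. The new tableau is [[1, 4], [2], [3], [5]].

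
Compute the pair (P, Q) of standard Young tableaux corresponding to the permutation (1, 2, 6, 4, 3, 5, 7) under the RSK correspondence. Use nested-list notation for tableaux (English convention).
P = [[1, 2, 3, 5, 7], [4], [6]], Q = [[1, 2, 3, 6, 7], [4], [5]]

Insert each entry of the permutation into P by Schensted row insertion, recording in Q the position of each new cell.

After inserting 1: P = [[1]].
After inserting 2: P = [[1, 2]].
After inserting 6: P = [[1, 2, 6]].
After inserting 4: P = [[1, 2, 4], [6]].
After inserting 3: P = [[1, 2, 3], [4], [6]].
After inserting 5: P = [[1, 2, 3, 5], [4], [6]].
After inserting 7: P = [[1, 2, 3, 5, 7], [4], [6]].

So P = [[1, 2, 3, 5, 7], [4], [6]], Q = [[1, 2, 3, 6, 7], [4], [5]].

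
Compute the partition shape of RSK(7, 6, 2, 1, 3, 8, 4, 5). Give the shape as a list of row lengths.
[4, 2, 1, 1]

Row-insert each entry into an empty tableau.

After inserting 7: P = [[7]].
After inserting 6: P = [[6], [7]].
After inserting 2: P = [[2], [6], [7]].
After inserting 1: P = [[1], [2], [6], [7]].
After inserting 3: P = [[1, 3], [2], [6], [7]].
After inserting 8: P = [[1, 3, 8], [2], [6], [7]].
After inserting 4: P = [[1, 3, 4], [2, 8], [6], [7]].
After inserting 5: P = [[1, 3, 4, 5], [2, 8], [6], [7]].

The final insertion tableau P = [[1, 3, 4, 5], [2, 8], [6], [7]] has shape [4, 2, 1, 1].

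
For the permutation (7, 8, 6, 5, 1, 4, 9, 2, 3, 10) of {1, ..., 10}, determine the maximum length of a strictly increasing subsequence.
4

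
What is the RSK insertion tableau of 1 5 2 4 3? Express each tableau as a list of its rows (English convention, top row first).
Insert 1: appended to row 1. P = [[1]].
Insert 5: appended to row 1. P = [[1, 5]].
Insert 2: 2 bumps 5 from row 1; 5 starts row 2. P = [[1, 2], [5]].
Insert 4: appended to row 1. P = [[1, 2, 4], [5]].
Insert 3: 3 bumps 4 from row 1; 4 bumps 5 from row 2; 5 starts row 3. P = [[1, 2, 3], [4], [5]].

So P = [[1, 2, 3], [4], [5]].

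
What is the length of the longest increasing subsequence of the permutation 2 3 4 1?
3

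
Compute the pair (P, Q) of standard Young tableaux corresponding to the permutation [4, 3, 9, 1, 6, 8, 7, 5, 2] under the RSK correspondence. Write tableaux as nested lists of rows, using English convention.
Insert each entry of the permutation into P by Schensted row insertion, recording in Q the position of each new cell.

After inserting 4: P = [[4]].
After inserting 3: P = [[3], [4]].
After inserting 9: P = [[3, 9], [4]].
After inserting 1: P = [[1, 9], [3], [4]].
After inserting 6: P = [[1, 6], [3, 9], [4]].
After inserting 8: P = [[1, 6, 8], [3, 9], [4]].
After inserting 7: P = [[1, 6, 7], [3, 8], [4, 9]].
After inserting 5: P = [[1, 5, 7], [3, 6], [4, 8], [9]].
After inserting 2: P = [[1, 2, 7], [3, 5], [4, 6], [8], [9]].

So P = [[1, 2, 7], [3, 5], [4, 6], [8], [9]], Q = [[1, 3, 6], [2, 5], [4, 7], [8], [9]].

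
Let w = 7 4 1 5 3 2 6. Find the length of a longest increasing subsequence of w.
3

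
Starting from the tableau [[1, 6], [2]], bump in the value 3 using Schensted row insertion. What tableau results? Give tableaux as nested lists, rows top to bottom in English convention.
In row 1, 3 replaces 6 (the leftmost entry greater than 3); 6 is bumped to row 2. 6 is appended to row 2. The new tableau is [[1, 3], [2, 6]].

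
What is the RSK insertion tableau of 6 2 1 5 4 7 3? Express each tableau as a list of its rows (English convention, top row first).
Insert 6: appended to row 1. P = [[6]].
Insert 2: 2 bumps 6 from row 1; 6 starts row 2. P = [[2], [6]].
Insert 1: 1 bumps 2 from row 1; 2 bumps 6 from row 2; 6 starts row 3. P = [[1], [2], [6]].
Insert 5: appended to row 1. P = [[1, 5], [2], [6]].
Insert 4: 4 bumps 5 from row 1; 5 appends to row 2. P = [[1, 4], [2, 5], [6]].
Insert 7: appended to row 1. P = [[1, 4, 7], [2, 5], [6]].
Insert 3: 3 bumps 4 from row 1; 4 bumps 5 from row 2; 5 bumps 6 from row 3; 6 starts row 4. P = [[1, 3, 7], [2, 4], [5], [6]].

So P = [[1, 3, 7], [2, 4], [5], [6]].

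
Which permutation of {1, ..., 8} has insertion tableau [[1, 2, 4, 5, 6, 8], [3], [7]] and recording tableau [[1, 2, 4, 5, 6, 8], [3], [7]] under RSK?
Reverse RSK: for i = n, n-1, ..., 1, locate i in Q, remove the corresponding corner cell from P, and reverse-bump its entry up through P; the value ejected from row 1 is w(i).

So w = 1 7 3 4 5 6 2 8.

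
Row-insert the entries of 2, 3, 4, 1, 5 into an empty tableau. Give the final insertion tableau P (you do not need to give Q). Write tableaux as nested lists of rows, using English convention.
Insert 2: appended to row 1. P = [[2]].
Insert 3: appended to row 1. P = [[2, 3]].
Insert 4: appended to row 1. P = [[2, 3, 4]].
Insert 1: 1 bumps 2 from row 1; 2 starts row 2. P = [[1, 3, 4], [2]].
Insert 5: appended to row 1. P = [[1, 3, 4, 5], [2]].

So P = [[1, 3, 4, 5], [2]].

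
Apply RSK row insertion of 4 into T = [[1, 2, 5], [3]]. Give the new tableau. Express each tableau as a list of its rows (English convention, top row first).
[[1, 2, 4], [3, 5]]

In row 1, 4 replaces 5 (the leftmost entry greater than 4); 5 is bumped to row 2. 5 is appended to row 2. The new tableau is [[1, 2, 4], [3, 5]].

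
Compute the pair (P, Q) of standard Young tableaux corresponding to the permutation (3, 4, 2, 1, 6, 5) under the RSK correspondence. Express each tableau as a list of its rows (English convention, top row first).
P = [[1, 4, 5], [2, 6], [3]], Q = [[1, 2, 5], [3, 6], [4]]

Insert each entry of the permutation into P by Schensted row insertion, recording in Q the position of each new cell.

Insert 3: appended to row 1. P = [[3]].
Insert 4: appended to row 1. P = [[3, 4]].
Insert 2: 2 bumps 3 from row 1; 3 starts row 2. P = [[2, 4], [3]].
Insert 1: 1 bumps 2 from row 1; 2 bumps 3 from row 2; 3 starts row 3. P = [[1, 4], [2], [3]].
Insert 6: appended to row 1. P = [[1, 4, 6], [2], [3]].
Insert 5: 5 bumps 6 from row 1; 6 appends to row 2. P = [[1, 4, 5], [2, 6], [3]].

So P = [[1, 4, 5], [2, 6], [3]], Q = [[1, 2, 5], [3, 6], [4]].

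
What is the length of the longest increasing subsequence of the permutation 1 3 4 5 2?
4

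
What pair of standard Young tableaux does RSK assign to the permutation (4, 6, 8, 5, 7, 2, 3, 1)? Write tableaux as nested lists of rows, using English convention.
P = [[1, 3, 7], [2, 5], [4, 8], [6]], Q = [[1, 2, 3], [4, 5], [6, 7], [8]]

Insert each entry of the permutation into P by Schensted row insertion, recording in Q the position of each new cell.

Insert 4: appended to row 1. P = [[4]].
Insert 6: appended to row 1. P = [[4, 6]].
Insert 8: appended to row 1. P = [[4, 6, 8]].
Insert 5: 5 bumps 6 from row 1; 6 starts row 2. P = [[4, 5, 8], [6]].
Insert 7: 7 bumps 8 from row 1; 8 appends to row 2. P = [[4, 5, 7], [6, 8]].
Insert 2: 2 bumps 4 from row 1; 4 bumps 6 from row 2; 6 starts row 3. P = [[2, 5, 7], [4, 8], [6]].
Insert 3: 3 bumps 5 from row 1; 5 bumps 8 from row 2; 8 appends to row 3. P = [[2, 3, 7], [4, 5], [6, 8]].
Insert 1: 1 bumps 2 from row 1; 2 bumps 4 from row 2; 4 bumps 6 from row 3; 6 starts row 4. P = [[1, 3, 7], [2, 5], [4, 8], [6]].

So P = [[1, 3, 7], [2, 5], [4, 8], [6]], Q = [[1, 2, 3], [4, 5], [6, 7], [8]].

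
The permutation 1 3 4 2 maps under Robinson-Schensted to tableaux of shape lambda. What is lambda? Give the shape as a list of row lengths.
Row-insert each entry into an empty tableau.

After inserting 1: P = [[1]].
After inserting 3: P = [[1, 3]].
After inserting 4: P = [[1, 3, 4]].
After inserting 2: P = [[1, 2, 4], [3]].

The final insertion tableau P = [[1, 2, 4], [3]] has shape [3, 1].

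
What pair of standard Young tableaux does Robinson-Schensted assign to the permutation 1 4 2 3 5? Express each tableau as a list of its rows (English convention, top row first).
Insert each entry of the permutation into P by Schensted row insertion, recording in Q the position of each new cell.

Insert 1: appended to row 1. P = [[1]].
Insert 4: appended to row 1. P = [[1, 4]].
Insert 2: 2 bumps 4 from row 1; 4 starts row 2. P = [[1, 2], [4]].
Insert 3: appended to row 1. P = [[1, 2, 3], [4]].
Insert 5: appended to row 1. P = [[1, 2, 3, 5], [4]].

So P = [[1, 2, 3, 5], [4]], Q = [[1, 2, 4, 5], [3]].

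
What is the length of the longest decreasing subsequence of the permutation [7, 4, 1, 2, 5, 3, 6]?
3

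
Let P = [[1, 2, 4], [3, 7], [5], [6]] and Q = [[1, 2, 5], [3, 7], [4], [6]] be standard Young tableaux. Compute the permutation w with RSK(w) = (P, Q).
Reverse RSK: for i = n, n-1, ..., 1, locate i in Q, remove the corresponding corner cell from P, and reverse-bump its entry up through P; the value ejected from row 1 is w(i).

So w = 1 6 5 3 7 2 4.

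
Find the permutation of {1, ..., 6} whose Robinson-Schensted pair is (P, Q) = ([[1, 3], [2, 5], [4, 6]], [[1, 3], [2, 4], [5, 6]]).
Reverse RSK: for i = n, n-1, ..., 1, locate i in Q, remove the corresponding corner cell from P, and reverse-bump its entry up through P; the value ejected from row 1 is w(i).

So w = 4 2 6 5 1 3.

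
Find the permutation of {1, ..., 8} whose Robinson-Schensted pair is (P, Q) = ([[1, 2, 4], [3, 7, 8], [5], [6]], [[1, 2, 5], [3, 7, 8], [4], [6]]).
6 7 5 3 8 1 2 4

Reverse RSK: for i = n, n-1, ..., 1, locate i in Q, remove the corresponding corner cell from P, and reverse-bump its entry up through P; the value ejected from row 1 is w(i).

So w = 6 7 5 3 8 1 2 4.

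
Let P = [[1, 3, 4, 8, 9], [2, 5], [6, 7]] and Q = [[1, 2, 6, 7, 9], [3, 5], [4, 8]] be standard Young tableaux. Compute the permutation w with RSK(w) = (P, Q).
Reverse RSK: for i = n, n-1, ..., 1, locate i in Q, remove the corresponding corner cell from P, and reverse-bump its entry up through P; the value ejected from row 1 is w(i).

So w = 6 7 2 1 3 5 8 4 9.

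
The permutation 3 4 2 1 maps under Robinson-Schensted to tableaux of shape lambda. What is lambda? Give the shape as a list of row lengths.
[2, 1, 1]

Row-insert each entry into an empty tableau.

After inserting 3: P = [[3]].
After inserting 4: P = [[3, 4]].
After inserting 2: P = [[2, 4], [3]].
After inserting 1: P = [[1, 4], [2], [3]].

The final insertion tableau P = [[1, 4], [2], [3]] has shape [2, 1, 1].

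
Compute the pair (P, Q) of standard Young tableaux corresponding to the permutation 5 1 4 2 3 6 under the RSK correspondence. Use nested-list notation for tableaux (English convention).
P = [[1, 2, 3, 6], [4], [5]], Q = [[1, 3, 5, 6], [2], [4]]

Insert each entry of the permutation into P by Schensted row insertion, recording in Q the position of each new cell.

After inserting 5: P = [[5]].
After inserting 1: P = [[1], [5]].
After inserting 4: P = [[1, 4], [5]].
After inserting 2: P = [[1, 2], [4], [5]].
After inserting 3: P = [[1, 2, 3], [4], [5]].
After inserting 6: P = [[1, 2, 3, 6], [4], [5]].

So P = [[1, 2, 3, 6], [4], [5]], Q = [[1, 3, 5, 6], [2], [4]].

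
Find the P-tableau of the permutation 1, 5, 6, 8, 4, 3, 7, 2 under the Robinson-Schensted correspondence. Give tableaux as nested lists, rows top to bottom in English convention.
P = [[1, 2, 6, 7], [3, 8], [4], [5]]

Insert 1: appended to row 1. P = [[1]].
Insert 5: appended to row 1. P = [[1, 5]].
Insert 6: appended to row 1. P = [[1, 5, 6]].
Insert 8: appended to row 1. P = [[1, 5, 6, 8]].
Insert 4: 4 bumps 5 from row 1; 5 starts row 2. P = [[1, 4, 6, 8], [5]].
Insert 3: 3 bumps 4 from row 1; 4 bumps 5 from row 2; 5 starts row 3. P = [[1, 3, 6, 8], [4], [5]].
Insert 7: 7 bumps 8 from row 1; 8 appends to row 2. P = [[1, 3, 6, 7], [4, 8], [5]].
Insert 2: 2 bumps 3 from row 1; 3 bumps 4 from row 2; 4 bumps 5 from row 3; 5 starts row 4. P = [[1, 2, 6, 7], [3, 8], [4], [5]].

So P = [[1, 2, 6, 7], [3, 8], [4], [5]].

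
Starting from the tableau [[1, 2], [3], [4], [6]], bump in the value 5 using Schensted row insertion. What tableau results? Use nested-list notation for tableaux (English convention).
[[1, 2, 5], [3], [4], [6]]

5 is larger than every entry of row 1, so it is appended to row 1. The new tableau is [[1, 2, 5], [3], [4], [6]].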